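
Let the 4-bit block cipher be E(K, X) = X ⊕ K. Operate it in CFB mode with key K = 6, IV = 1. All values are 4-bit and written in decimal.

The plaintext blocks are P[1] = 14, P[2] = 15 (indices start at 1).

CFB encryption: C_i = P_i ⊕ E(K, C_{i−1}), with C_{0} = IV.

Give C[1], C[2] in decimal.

C[1] = 9, C[2] = 0

C[1]: E(K, 1) = 7; 14 ⊕ 7 = 9.
C[2]: E(K, 9) = 15; 15 ⊕ 15 = 0.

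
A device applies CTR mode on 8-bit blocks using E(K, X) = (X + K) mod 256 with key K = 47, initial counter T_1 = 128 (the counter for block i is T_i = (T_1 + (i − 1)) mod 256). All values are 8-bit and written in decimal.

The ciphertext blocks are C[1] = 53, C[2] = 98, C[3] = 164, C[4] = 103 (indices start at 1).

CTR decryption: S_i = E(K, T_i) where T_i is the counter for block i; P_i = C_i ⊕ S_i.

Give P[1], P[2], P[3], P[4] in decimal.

P[1] = 154, P[2] = 210, P[3] = 21, P[4] = 213

P[1]: T = 128, S = E(K, T) = 175; 53 ⊕ 175 = 154.
P[2]: T = 129, S = E(K, T) = 176; 98 ⊕ 176 = 210.
P[3]: T = 130, S = E(K, T) = 177; 164 ⊕ 177 = 21.
P[4]: T = 131, S = E(K, T) = 178; 103 ⊕ 178 = 213.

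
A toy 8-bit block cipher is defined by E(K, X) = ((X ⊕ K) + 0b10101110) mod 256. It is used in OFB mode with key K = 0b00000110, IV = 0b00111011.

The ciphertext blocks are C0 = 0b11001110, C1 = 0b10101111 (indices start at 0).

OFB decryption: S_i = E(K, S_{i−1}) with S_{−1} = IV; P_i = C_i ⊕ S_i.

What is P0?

P0 = 0b00100101

P0: S = E(K, 0b00111011) = 0b11101011; 0b11001110 ⊕ 0b11101011 = 0b00100101.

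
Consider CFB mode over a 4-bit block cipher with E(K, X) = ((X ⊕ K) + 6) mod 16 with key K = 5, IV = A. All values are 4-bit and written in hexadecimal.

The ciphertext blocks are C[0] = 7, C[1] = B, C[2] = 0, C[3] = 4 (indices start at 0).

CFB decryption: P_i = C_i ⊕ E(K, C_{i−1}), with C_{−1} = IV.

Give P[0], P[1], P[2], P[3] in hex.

P[0] = 2, P[1] = 3, P[2] = 4, P[3] = F

P[0]: E(K, A) = 5; 7 ⊕ 5 = 2.
P[1]: E(K, 7) = 8; B ⊕ 8 = 3.
P[2]: E(K, B) = 4; 0 ⊕ 4 = 4.
P[3]: E(K, 0) = B; 4 ⊕ B = F.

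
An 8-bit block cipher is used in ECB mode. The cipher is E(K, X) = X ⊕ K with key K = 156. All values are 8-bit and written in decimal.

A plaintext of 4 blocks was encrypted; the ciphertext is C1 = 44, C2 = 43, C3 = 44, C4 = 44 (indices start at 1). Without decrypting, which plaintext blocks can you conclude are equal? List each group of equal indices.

P1 = P3 = P4

ECB encrypts each block independently with the same key, so equal ciphertext blocks imply equal plaintext blocks.
C1 = C3 = C4 = 44, so P1 = P3 = P4.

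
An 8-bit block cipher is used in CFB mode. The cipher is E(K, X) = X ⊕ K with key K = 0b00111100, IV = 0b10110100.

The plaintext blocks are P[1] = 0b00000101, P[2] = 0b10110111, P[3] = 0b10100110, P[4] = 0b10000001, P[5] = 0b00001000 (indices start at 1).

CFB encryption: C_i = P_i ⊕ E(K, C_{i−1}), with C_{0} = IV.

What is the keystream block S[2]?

0b10110001

C[1]: E(K, 0b10110100) = 0b10001000; 0b00000101 ⊕ 0b10001000 = 0b10001101.
C[2]: E(K, 0b10001101) = 0b10110001; 0b10110111 ⊕ 0b10110001 = 0b00000110.
So S[2] = 0b10110001.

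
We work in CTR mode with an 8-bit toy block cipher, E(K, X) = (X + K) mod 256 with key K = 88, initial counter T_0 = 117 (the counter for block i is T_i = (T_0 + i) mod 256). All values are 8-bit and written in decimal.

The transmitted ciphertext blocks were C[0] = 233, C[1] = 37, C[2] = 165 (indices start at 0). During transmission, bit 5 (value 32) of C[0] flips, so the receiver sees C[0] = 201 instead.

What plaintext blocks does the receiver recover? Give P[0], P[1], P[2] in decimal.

CTR decryption: S_i = E(K, T_i) where T_i is the counter for block i; P_i = C_i ⊕ S_i.
Only C[0] changed, to 201. In CTR, a change in C_i flips the same bit in P_i only; the keystream is unaffected. Decrypting the received ciphertext:
P[0]: T = 117, S = E(K, T) = 205; 201 ⊕ 205 = 4.
P[1]: T = 118, S = E(K, T) = 206; 37 ⊕ 206 = 235.
P[2]: T = 119, S = E(K, T) = 207; 165 ⊕ 207 = 106.
Blocks that differ from the original plaintext: P[0].

P[0] = 4, P[1] = 235, P[2] = 106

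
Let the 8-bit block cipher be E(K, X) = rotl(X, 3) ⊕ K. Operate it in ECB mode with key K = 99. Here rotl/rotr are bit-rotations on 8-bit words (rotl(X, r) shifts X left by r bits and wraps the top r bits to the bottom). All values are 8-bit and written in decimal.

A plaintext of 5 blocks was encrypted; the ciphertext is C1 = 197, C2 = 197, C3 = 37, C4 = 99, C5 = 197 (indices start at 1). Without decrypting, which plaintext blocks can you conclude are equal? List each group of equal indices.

ECB encrypts each block independently with the same key, so equal ciphertext blocks imply equal plaintext blocks.
C1 = C2 = C5 = 197, so P1 = P2 = P5.

P1 = P2 = P5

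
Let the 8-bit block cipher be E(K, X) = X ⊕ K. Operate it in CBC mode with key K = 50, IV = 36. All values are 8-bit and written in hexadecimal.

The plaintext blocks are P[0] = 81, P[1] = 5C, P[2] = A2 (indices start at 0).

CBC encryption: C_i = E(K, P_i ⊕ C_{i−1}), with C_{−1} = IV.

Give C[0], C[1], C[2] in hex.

C[0]: P[0] ⊕ 36 = B7; E(K, B7) = E7.
C[1]: P[1] ⊕ E7 = BB; E(K, BB) = EB.
C[2]: P[2] ⊕ EB = 49; E(K, 49) = 19.

C[0] = E7, C[1] = EB, C[2] = 19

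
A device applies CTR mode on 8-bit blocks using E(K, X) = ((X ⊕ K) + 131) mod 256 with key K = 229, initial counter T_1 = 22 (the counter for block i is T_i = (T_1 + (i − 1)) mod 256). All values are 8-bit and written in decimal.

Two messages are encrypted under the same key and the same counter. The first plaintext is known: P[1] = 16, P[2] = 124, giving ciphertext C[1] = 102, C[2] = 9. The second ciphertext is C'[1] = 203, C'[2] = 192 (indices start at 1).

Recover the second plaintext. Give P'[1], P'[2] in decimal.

P'[1] = 189, P'[2] = 181

In CTR with a reused counter, both messages share the same keystream S_i, so C_i ⊕ C'_i = P_i ⊕ P'_i and thus P'_i = P_i ⊕ C_i ⊕ C'_i.
P'[1]: 16 ⊕ 102 ⊕ 203 = 189.
P'[2]: 124 ⊕ 9 ⊕ 192 = 181.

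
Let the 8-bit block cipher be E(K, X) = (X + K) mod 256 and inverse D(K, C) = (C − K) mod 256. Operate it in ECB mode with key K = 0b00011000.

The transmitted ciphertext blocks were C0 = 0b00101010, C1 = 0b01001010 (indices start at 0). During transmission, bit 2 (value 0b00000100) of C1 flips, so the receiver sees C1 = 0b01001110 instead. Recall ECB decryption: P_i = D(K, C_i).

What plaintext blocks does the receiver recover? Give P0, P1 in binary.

Only C1 changed, to 0b01001110. In ECB, a change in C_i affects only P_i. Decrypting the received ciphertext:
P0: D(K, 0b00101010) = 0b00010010.
P1: D(K, 0b01001110) = 0b00110110.
Blocks that differ from the original plaintext: P1.

P0 = 0b00010010, P1 = 0b00110110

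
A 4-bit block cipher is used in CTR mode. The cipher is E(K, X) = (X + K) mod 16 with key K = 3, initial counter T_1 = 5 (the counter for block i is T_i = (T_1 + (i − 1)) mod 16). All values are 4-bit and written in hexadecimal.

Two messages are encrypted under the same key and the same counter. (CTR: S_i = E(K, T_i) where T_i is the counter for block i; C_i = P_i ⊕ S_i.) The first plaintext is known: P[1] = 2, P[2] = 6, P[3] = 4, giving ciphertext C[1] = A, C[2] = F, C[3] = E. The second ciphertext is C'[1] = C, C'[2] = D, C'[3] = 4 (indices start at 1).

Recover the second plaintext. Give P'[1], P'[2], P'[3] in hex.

P'[1] = 4, P'[2] = 4, P'[3] = E

In CTR with a reused counter, both messages share the same keystream S_i, so C_i ⊕ C'_i = P_i ⊕ P'_i and thus P'_i = P_i ⊕ C_i ⊕ C'_i.
P'[1]: 2 ⊕ A ⊕ C = 4.
P'[2]: 6 ⊕ F ⊕ D = 4.
P'[3]: 4 ⊕ E ⊕ 4 = E.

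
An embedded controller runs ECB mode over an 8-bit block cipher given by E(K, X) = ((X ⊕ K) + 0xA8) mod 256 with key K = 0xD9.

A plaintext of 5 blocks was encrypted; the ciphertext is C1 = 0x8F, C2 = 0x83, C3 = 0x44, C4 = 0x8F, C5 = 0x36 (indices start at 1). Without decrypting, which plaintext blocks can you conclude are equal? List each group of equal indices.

P1 = P4

ECB encrypts each block independently with the same key, so equal ciphertext blocks imply equal plaintext blocks.
C1 = C4 = 0x8F, so P1 = P4.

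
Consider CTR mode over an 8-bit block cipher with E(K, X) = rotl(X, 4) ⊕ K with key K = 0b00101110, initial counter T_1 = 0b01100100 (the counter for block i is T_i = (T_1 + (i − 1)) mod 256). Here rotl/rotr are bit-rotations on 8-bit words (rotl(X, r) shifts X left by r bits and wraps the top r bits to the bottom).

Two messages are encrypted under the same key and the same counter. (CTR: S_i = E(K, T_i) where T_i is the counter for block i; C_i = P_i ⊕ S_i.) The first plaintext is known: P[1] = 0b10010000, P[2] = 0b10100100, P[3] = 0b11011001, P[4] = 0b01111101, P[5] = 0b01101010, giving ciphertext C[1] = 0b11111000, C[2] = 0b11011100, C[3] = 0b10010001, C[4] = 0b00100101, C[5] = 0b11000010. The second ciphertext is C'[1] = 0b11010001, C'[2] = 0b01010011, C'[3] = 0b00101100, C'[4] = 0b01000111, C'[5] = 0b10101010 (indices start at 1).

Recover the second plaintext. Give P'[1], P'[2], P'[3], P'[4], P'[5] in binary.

In CTR with a reused counter, both messages share the same keystream S_i, so C_i ⊕ C'_i = P_i ⊕ P'_i and thus P'_i = P_i ⊕ C_i ⊕ C'_i.
P'[1]: 0b10010000 ⊕ 0b11111000 ⊕ 0b11010001 = 0b10111001.
P'[2]: 0b10100100 ⊕ 0b11011100 ⊕ 0b01010011 = 0b00101011.
P'[3]: 0b11011001 ⊕ 0b10010001 ⊕ 0b00101100 = 0b01100100.
P'[4]: 0b01111101 ⊕ 0b00100101 ⊕ 0b01000111 = 0b00011111.
P'[5]: 0b01101010 ⊕ 0b11000010 ⊕ 0b10101010 = 0b00000010.

P'[1] = 0b10111001, P'[2] = 0b00101011, P'[3] = 0b01100100, P'[4] = 0b00011111, P'[5] = 0b00000010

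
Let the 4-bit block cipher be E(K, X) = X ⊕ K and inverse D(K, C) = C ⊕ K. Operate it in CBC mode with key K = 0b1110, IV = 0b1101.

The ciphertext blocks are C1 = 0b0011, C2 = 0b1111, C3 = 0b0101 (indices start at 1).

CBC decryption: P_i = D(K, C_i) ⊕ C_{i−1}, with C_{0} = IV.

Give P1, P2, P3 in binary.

P1: D(K, 0b0011) = 0b1101; 0b1101 ⊕ 0b1101 = 0b0000.
P2: D(K, 0b1111) = 0b0001; 0b0001 ⊕ 0b0011 = 0b0010.
P3: D(K, 0b0101) = 0b1011; 0b1011 ⊕ 0b1111 = 0b0100.

P1 = 0b0000, P2 = 0b0010, P3 = 0b0100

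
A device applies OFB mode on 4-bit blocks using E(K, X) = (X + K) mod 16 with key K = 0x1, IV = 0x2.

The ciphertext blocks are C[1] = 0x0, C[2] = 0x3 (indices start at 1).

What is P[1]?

OFB decryption: S_i = E(K, S_{i−1}) with S_{0} = IV; P_i = C_i ⊕ S_i.
P[1]: S = E(K, 0x2) = 0x3; 0x0 ⊕ 0x3 = 0x3.

P[1] = 0x3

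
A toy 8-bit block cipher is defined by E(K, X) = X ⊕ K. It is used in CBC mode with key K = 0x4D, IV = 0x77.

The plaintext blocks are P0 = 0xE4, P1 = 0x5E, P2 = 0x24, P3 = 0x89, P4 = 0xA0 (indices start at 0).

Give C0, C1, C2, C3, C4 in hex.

CBC encryption: C_i = E(K, P_i ⊕ C_{i−1}), with C_{−1} = IV.
C0: P0 ⊕ 0x77 = 0x93; E(K, 0x93) = 0xDE.
C1: P1 ⊕ 0xDE = 0x80; E(K, 0x80) = 0xCD.
C2: P2 ⊕ 0xCD = 0xE9; E(K, 0xE9) = 0xA4.
C3: P3 ⊕ 0xA4 = 0x2D; E(K, 0x2D) = 0x60.
C4: P4 ⊕ 0x60 = 0xC0; E(K, 0xC0) = 0x8D.

C0 = 0xDE, C1 = 0xCD, C2 = 0xA4, C3 = 0x60, C4 = 0x8D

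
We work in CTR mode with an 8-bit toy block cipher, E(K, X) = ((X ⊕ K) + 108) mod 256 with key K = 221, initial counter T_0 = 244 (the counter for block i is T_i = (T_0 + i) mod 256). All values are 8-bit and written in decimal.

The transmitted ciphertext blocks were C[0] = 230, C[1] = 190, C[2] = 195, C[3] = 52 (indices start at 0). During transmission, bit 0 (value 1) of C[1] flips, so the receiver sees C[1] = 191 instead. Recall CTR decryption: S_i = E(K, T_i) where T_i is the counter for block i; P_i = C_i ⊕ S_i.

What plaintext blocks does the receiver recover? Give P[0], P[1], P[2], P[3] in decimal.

P[0] = 115, P[1] = 43, P[2] = 84, P[3] = 162

Only C[1] changed, to 191. In CTR, a change in C_i flips the same bit in P_i only; the keystream is unaffected. Decrypting the received ciphertext:
P[0]: T = 244, S = E(K, T) = 149; 230 ⊕ 149 = 115.
P[1]: T = 245, S = E(K, T) = 148; 191 ⊕ 148 = 43.
P[2]: T = 246, S = E(K, T) = 151; 195 ⊕ 151 = 84.
P[3]: T = 247, S = E(K, T) = 150; 52 ⊕ 150 = 162.
Blocks that differ from the original plaintext: P[1].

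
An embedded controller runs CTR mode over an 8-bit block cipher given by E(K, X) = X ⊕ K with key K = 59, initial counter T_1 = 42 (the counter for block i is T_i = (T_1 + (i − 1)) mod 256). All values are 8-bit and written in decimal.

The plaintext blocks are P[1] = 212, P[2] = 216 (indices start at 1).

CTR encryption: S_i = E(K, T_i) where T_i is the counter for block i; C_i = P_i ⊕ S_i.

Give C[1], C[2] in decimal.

C[1] = 197, C[2] = 200

C[1]: T = 42, S = E(K, T) = 17; 212 ⊕ 17 = 197.
C[2]: T = 43, S = E(K, T) = 16; 216 ⊕ 16 = 200.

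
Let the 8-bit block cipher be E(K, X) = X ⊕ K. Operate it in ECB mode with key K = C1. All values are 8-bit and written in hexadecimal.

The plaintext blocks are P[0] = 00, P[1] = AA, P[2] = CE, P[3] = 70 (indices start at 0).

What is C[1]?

C[1] = 6B

ECB encryption: C_i = E(K, P_i).
C[1]: E(K, AA) = 6B.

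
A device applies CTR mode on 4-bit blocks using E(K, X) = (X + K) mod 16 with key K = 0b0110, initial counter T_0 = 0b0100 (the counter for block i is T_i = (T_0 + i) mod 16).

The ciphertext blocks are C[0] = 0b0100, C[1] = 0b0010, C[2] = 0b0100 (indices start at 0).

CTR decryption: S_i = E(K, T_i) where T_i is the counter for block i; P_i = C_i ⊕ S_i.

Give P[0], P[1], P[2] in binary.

P[0]: T = 0b0100, S = E(K, T) = 0b1010; 0b0100 ⊕ 0b1010 = 0b1110.
P[1]: T = 0b0101, S = E(K, T) = 0b1011; 0b0010 ⊕ 0b1011 = 0b1001.
P[2]: T = 0b0110, S = E(K, T) = 0b1100; 0b0100 ⊕ 0b1100 = 0b1000.

P[0] = 0b1110, P[1] = 0b1001, P[2] = 0b1000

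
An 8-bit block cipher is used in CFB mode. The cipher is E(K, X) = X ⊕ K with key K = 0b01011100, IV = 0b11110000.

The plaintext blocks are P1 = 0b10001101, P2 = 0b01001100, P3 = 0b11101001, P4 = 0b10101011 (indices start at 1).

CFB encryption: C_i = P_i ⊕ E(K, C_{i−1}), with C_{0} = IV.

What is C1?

C1: E(K, 0b11110000) = 0b10101100; 0b10001101 ⊕ 0b10101100 = 0b00100001.

C1 = 0b00100001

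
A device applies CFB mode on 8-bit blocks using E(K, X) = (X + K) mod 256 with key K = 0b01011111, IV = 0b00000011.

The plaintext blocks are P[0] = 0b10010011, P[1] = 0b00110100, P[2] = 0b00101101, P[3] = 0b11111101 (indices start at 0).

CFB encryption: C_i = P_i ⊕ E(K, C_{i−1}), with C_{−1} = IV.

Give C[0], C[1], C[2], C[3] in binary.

C[0] = 0b11110001, C[1] = 0b01100100, C[2] = 0b11101110, C[3] = 0b10110000

C[0]: E(K, 0b00000011) = 0b01100010; 0b10010011 ⊕ 0b01100010 = 0b11110001.
C[1]: E(K, 0b11110001) = 0b01010000; 0b00110100 ⊕ 0b01010000 = 0b01100100.
C[2]: E(K, 0b01100100) = 0b11000011; 0b00101101 ⊕ 0b11000011 = 0b11101110.
C[3]: E(K, 0b11101110) = 0b01001101; 0b11111101 ⊕ 0b01001101 = 0b10110000.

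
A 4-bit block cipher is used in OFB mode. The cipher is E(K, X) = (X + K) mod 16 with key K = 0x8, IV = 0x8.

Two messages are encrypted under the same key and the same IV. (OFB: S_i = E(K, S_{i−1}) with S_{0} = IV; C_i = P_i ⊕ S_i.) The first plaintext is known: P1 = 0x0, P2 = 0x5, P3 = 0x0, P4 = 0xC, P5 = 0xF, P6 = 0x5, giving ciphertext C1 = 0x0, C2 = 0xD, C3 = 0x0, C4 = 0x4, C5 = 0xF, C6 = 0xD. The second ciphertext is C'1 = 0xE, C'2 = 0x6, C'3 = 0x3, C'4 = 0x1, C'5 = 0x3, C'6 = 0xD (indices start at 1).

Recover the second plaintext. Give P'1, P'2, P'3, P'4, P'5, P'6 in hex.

In OFB with a reused IV, both messages share the same keystream S_i, so C_i ⊕ C'_i = P_i ⊕ P'_i and thus P'_i = P_i ⊕ C_i ⊕ C'_i.
P'1: 0x0 ⊕ 0x0 ⊕ 0xE = 0xE.
P'2: 0x5 ⊕ 0xD ⊕ 0x6 = 0xE.
P'3: 0x0 ⊕ 0x0 ⊕ 0x3 = 0x3.
P'4: 0xC ⊕ 0x4 ⊕ 0x1 = 0x9.
P'5: 0xF ⊕ 0xF ⊕ 0x3 = 0x3.
P'6: 0x5 ⊕ 0xD ⊕ 0xD = 0x5.

P'1 = 0xE, P'2 = 0xE, P'3 = 0x3, P'4 = 0x9, P'5 = 0x3, P'6 = 0x5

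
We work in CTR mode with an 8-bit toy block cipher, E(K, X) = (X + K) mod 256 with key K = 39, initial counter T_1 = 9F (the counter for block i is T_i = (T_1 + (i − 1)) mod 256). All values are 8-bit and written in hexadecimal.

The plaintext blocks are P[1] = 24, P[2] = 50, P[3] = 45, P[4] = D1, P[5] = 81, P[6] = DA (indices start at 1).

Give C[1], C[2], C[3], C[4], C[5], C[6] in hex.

CTR encryption: S_i = E(K, T_i) where T_i is the counter for block i; C_i = P_i ⊕ S_i.
C[1]: T = 9F, S = E(K, T) = D8; 24 ⊕ D8 = FC.
C[2]: T = A0, S = E(K, T) = D9; 50 ⊕ D9 = 89.
C[3]: T = A1, S = E(K, T) = DA; 45 ⊕ DA = 9F.
C[4]: T = A2, S = E(K, T) = DB; D1 ⊕ DB = 0A.
C[5]: T = A3, S = E(K, T) = DC; 81 ⊕ DC = 5D.
C[6]: T = A4, S = E(K, T) = DD; DA ⊕ DD = 07.

C[1] = FC, C[2] = 89, C[3] = 9F, C[4] = 0A, C[5] = 5D, C[6] = 07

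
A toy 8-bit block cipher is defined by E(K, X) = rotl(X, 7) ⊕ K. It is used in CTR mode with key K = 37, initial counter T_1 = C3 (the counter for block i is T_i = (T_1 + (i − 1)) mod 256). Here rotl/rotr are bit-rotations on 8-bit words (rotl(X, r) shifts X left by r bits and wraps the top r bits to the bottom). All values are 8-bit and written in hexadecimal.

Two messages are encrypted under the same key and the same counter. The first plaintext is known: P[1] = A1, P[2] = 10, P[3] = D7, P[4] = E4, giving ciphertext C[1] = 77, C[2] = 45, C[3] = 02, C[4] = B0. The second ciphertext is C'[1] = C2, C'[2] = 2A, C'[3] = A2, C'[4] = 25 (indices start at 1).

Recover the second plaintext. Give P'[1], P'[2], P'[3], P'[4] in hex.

In CTR with a reused counter, both messages share the same keystream S_i, so C_i ⊕ C'_i = P_i ⊕ P'_i and thus P'_i = P_i ⊕ C_i ⊕ C'_i.
P'[1]: A1 ⊕ 77 ⊕ C2 = 14.
P'[2]: 10 ⊕ 45 ⊕ 2A = 7F.
P'[3]: D7 ⊕ 02 ⊕ A2 = 77.
P'[4]: E4 ⊕ B0 ⊕ 25 = 71.

P'[1] = 14, P'[2] = 7F, P'[3] = 77, P'[4] = 71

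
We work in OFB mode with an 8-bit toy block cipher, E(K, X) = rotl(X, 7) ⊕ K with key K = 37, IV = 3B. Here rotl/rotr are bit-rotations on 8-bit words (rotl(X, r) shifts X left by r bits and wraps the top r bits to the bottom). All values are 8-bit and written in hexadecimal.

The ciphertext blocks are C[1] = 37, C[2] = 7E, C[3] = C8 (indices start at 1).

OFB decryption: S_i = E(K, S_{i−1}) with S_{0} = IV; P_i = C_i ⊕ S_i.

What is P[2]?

P[1]: S = E(K, 3B) = AA; 37 ⊕ AA = 9D.
P[2]: S = E(K, AA) = 62; 7E ⊕ 62 = 1C.

P[2] = 1C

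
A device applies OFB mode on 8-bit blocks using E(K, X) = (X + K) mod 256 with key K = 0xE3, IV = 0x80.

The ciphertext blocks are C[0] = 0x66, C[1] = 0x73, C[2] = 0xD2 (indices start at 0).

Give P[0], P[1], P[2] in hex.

P[0] = 0x05, P[1] = 0x35, P[2] = 0xFB

OFB decryption: S_i = E(K, S_{i−1}) with S_{−1} = IV; P_i = C_i ⊕ S_i.
P[0]: S = E(K, 0x80) = 0x63; 0x66 ⊕ 0x63 = 0x05.
P[1]: S = E(K, 0x63) = 0x46; 0x73 ⊕ 0x46 = 0x35.
P[2]: S = E(K, 0x46) = 0x29; 0xD2 ⊕ 0x29 = 0xFB.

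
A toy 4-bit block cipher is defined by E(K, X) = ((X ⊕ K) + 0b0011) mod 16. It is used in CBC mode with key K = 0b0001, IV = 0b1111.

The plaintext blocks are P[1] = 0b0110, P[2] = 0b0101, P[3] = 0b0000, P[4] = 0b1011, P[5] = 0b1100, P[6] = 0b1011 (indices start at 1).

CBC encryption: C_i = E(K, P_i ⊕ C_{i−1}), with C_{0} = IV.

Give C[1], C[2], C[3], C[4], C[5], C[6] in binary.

C[1] = 0b1011, C[2] = 0b0010, C[3] = 0b0110, C[4] = 0b1111, C[5] = 0b0101, C[6] = 0b0010

C[1]: P[1] ⊕ 0b1111 = 0b1001; E(K, 0b1001) = 0b1011.
C[2]: P[2] ⊕ 0b1011 = 0b1110; E(K, 0b1110) = 0b0010.
C[3]: P[3] ⊕ 0b0010 = 0b0010; E(K, 0b0010) = 0b0110.
C[4]: P[4] ⊕ 0b0110 = 0b1101; E(K, 0b1101) = 0b1111.
C[5]: P[5] ⊕ 0b1111 = 0b0011; E(K, 0b0011) = 0b0101.
C[6]: P[6] ⊕ 0b0101 = 0b1110; E(K, 0b1110) = 0b0010.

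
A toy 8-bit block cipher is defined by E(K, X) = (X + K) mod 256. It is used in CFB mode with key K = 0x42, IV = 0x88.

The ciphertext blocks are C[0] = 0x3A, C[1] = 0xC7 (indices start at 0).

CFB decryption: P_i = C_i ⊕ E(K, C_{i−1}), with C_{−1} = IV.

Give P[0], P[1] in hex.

P[0] = 0xF0, P[1] = 0xBB

P[0]: E(K, 0x88) = 0xCA; 0x3A ⊕ 0xCA = 0xF0.
P[1]: E(K, 0x3A) = 0x7C; 0xC7 ⊕ 0x7C = 0xBB.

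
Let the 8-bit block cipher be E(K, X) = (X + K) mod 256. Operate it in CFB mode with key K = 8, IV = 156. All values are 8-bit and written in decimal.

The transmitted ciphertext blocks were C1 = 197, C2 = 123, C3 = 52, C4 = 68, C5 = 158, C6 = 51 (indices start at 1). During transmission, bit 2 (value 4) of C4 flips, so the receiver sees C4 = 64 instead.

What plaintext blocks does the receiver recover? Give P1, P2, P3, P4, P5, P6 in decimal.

CFB decryption: P_i = C_i ⊕ E(K, C_{i−1}), with C_{0} = IV.
Only C4 changed, to 64. In CFB, a change in C_i flips the same bit in P_i and garbles P_{i+1}. Decrypting the received ciphertext:
P1: E(K, 156) = 164; 197 ⊕ 164 = 97.
P2: E(K, 197) = 205; 123 ⊕ 205 = 182.
P3: E(K, 123) = 131; 52 ⊕ 131 = 183.
P4: E(K, 52) = 60; 64 ⊕ 60 = 124.
P5: E(K, 64) = 72; 158 ⊕ 72 = 214.
P6: E(K, 158) = 166; 51 ⊕ 166 = 149.
Blocks that differ from the original plaintext: P4, P5.

P1 = 97, P2 = 182, P3 = 183, P4 = 124, P5 = 214, P6 = 149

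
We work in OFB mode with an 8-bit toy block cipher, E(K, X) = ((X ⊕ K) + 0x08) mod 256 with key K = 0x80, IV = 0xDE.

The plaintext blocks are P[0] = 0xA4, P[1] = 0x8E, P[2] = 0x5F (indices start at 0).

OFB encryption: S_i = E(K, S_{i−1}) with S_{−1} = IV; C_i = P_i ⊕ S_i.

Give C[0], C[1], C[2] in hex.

C[0]: S = E(K, 0xDE) = 0x66; 0xA4 ⊕ 0x66 = 0xC2.
C[1]: S = E(K, 0x66) = 0xEE; 0x8E ⊕ 0xEE = 0x60.
C[2]: S = E(K, 0xEE) = 0x76; 0x5F ⊕ 0x76 = 0x29.

C[0] = 0xC2, C[1] = 0x60, C[2] = 0x29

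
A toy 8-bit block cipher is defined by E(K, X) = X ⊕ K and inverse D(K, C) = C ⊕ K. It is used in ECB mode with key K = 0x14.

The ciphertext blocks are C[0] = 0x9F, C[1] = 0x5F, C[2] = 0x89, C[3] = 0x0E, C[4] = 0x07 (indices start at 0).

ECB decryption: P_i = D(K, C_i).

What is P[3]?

P[3] = 0x1A

P[3]: D(K, 0x0E) = 0x1A.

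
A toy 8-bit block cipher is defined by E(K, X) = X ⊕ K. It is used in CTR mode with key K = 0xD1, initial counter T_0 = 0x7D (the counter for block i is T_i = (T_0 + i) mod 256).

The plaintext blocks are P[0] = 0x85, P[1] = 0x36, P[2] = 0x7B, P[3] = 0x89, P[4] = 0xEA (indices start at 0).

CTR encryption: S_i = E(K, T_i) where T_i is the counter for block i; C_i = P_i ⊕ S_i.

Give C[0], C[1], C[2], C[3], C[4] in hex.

C[0]: T = 0x7D, S = E(K, T) = 0xAC; 0x85 ⊕ 0xAC = 0x29.
C[1]: T = 0x7E, S = E(K, T) = 0xAF; 0x36 ⊕ 0xAF = 0x99.
C[2]: T = 0x7F, S = E(K, T) = 0xAE; 0x7B ⊕ 0xAE = 0xD5.
C[3]: T = 0x80, S = E(K, T) = 0x51; 0x89 ⊕ 0x51 = 0xD8.
C[4]: T = 0x81, S = E(K, T) = 0x50; 0xEA ⊕ 0x50 = 0xBA.

C[0] = 0x29, C[1] = 0x99, C[2] = 0xD5, C[3] = 0xD8, C[4] = 0xBA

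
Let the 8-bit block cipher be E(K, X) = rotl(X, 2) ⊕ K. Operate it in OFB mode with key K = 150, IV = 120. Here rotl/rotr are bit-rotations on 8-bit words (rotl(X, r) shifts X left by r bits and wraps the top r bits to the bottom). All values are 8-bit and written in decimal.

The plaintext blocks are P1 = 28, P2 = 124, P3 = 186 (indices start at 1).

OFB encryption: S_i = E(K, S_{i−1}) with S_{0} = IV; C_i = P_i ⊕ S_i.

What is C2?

C2 = 55

C1: S = E(K, 120) = 119; 28 ⊕ 119 = 107.
C2: S = E(K, 119) = 75; 124 ⊕ 75 = 55.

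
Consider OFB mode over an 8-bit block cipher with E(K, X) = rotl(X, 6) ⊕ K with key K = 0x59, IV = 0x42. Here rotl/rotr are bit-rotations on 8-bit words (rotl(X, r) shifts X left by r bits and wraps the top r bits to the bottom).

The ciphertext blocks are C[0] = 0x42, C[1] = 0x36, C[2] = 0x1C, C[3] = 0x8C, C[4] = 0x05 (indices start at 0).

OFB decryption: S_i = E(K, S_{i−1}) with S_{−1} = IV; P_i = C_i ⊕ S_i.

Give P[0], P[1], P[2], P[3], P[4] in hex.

P[0] = 0x8B, P[1] = 0x1D, P[2] = 0x8F, P[3] = 0x31, P[4] = 0x33

P[0]: S = E(K, 0x42) = 0xC9; 0x42 ⊕ 0xC9 = 0x8B.
P[1]: S = E(K, 0xC9) = 0x2B; 0x36 ⊕ 0x2B = 0x1D.
P[2]: S = E(K, 0x2B) = 0x93; 0x1C ⊕ 0x93 = 0x8F.
P[3]: S = E(K, 0x93) = 0xBD; 0x8C ⊕ 0xBD = 0x31.
P[4]: S = E(K, 0xBD) = 0x36; 0x05 ⊕ 0x36 = 0x33.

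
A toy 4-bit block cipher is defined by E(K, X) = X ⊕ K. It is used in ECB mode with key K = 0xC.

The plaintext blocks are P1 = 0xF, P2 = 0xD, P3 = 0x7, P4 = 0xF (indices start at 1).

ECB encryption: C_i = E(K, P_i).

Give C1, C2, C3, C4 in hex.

C1: E(K, 0xF) = 0x3.
C2: E(K, 0xD) = 0x1.
C3: E(K, 0x7) = 0xB.
C4: E(K, 0xF) = 0x3.

C1 = 0x3, C2 = 0x1, C3 = 0xB, C4 = 0x3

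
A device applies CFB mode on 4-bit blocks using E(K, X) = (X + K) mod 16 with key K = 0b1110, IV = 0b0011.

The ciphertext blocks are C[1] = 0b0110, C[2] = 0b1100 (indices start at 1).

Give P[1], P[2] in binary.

P[1] = 0b0111, P[2] = 0b1000

CFB decryption: P_i = C_i ⊕ E(K, C_{i−1}), with C_{0} = IV.
P[1]: E(K, 0b0011) = 0b0001; 0b0110 ⊕ 0b0001 = 0b0111.
P[2]: E(K, 0b0110) = 0b0100; 0b1100 ⊕ 0b0100 = 0b1000.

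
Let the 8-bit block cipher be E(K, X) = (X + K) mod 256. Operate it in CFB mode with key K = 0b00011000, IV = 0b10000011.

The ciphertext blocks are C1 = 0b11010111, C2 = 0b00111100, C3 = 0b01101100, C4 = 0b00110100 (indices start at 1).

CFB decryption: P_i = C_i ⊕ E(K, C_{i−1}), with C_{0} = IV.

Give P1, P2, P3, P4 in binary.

P1: E(K, 0b10000011) = 0b10011011; 0b11010111 ⊕ 0b10011011 = 0b01001100.
P2: E(K, 0b11010111) = 0b11101111; 0b00111100 ⊕ 0b11101111 = 0b11010011.
P3: E(K, 0b00111100) = 0b01010100; 0b01101100 ⊕ 0b01010100 = 0b00111000.
P4: E(K, 0b01101100) = 0b10000100; 0b00110100 ⊕ 0b10000100 = 0b10110000.

P1 = 0b01001100, P2 = 0b11010011, P3 = 0b00111000, P4 = 0b10110000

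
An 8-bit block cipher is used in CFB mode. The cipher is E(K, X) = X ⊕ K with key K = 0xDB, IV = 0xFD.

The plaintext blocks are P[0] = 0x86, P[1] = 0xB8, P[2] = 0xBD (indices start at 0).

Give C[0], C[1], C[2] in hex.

CFB encryption: C_i = P_i ⊕ E(K, C_{i−1}), with C_{−1} = IV.
C[0]: E(K, 0xFD) = 0x26; 0x86 ⊕ 0x26 = 0xA0.
C[1]: E(K, 0xA0) = 0x7B; 0xB8 ⊕ 0x7B = 0xC3.
C[2]: E(K, 0xC3) = 0x18; 0xBD ⊕ 0x18 = 0xA5.

C[0] = 0xA0, C[1] = 0xC3, C[2] = 0xA5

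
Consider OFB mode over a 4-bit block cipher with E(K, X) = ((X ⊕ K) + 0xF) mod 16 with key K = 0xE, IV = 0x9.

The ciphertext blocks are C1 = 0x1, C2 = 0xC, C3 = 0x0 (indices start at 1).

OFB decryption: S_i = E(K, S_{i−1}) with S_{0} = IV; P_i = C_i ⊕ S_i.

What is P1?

P1: S = E(K, 0x9) = 0x6; 0x1 ⊕ 0x6 = 0x7.

P1 = 0x7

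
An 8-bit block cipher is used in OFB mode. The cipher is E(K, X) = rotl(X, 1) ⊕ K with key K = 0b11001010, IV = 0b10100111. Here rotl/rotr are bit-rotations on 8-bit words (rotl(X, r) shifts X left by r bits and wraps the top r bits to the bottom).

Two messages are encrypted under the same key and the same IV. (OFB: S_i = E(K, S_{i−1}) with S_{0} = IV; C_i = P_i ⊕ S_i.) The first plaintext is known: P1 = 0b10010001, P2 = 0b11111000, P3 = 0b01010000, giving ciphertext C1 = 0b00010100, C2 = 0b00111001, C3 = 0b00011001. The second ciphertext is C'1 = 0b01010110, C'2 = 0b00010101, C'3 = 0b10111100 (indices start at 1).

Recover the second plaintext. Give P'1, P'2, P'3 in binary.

P'1 = 0b11010011, P'2 = 0b11010100, P'3 = 0b11110101

In OFB with a reused IV, both messages share the same keystream S_i, so C_i ⊕ C'_i = P_i ⊕ P'_i and thus P'_i = P_i ⊕ C_i ⊕ C'_i.
P'1: 0b10010001 ⊕ 0b00010100 ⊕ 0b01010110 = 0b11010011.
P'2: 0b11111000 ⊕ 0b00111001 ⊕ 0b00010101 = 0b11010100.
P'3: 0b01010000 ⊕ 0b00011001 ⊕ 0b10111100 = 0b11110101.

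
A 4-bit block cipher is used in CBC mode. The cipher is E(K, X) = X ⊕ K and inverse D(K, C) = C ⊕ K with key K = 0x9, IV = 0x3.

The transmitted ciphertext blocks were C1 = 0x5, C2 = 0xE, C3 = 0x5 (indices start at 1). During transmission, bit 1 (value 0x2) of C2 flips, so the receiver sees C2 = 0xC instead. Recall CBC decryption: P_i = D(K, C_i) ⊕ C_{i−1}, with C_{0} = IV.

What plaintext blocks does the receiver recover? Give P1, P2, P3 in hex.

P1 = 0xF, P2 = 0x0, P3 = 0x0

Only C2 changed, to 0xC. In CBC, a change in C_i garbles P_i and flips the same bit in P_{i+1}. Decrypting the received ciphertext:
P1: D(K, 0x5) = 0xC; 0xC ⊕ 0x3 = 0xF.
P2: D(K, 0xC) = 0x5; 0x5 ⊕ 0x5 = 0x0.
P3: D(K, 0x5) = 0xC; 0xC ⊕ 0xC = 0x0.
Blocks that differ from the original plaintext: P2, P3.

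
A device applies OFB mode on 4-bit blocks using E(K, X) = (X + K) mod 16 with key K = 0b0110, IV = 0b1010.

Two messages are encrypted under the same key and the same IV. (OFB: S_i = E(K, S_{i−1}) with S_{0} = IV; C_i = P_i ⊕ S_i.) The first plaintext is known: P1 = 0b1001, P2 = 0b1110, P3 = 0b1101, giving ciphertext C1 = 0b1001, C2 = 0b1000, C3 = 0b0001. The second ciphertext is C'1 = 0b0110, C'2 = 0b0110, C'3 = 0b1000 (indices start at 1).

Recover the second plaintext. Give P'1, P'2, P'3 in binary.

P'1 = 0b0110, P'2 = 0b0000, P'3 = 0b0100

In OFB with a reused IV, both messages share the same keystream S_i, so C_i ⊕ C'_i = P_i ⊕ P'_i and thus P'_i = P_i ⊕ C_i ⊕ C'_i.
P'1: 0b1001 ⊕ 0b1001 ⊕ 0b0110 = 0b0110.
P'2: 0b1110 ⊕ 0b1000 ⊕ 0b0110 = 0b0000.
P'3: 0b1101 ⊕ 0b0001 ⊕ 0b1000 = 0b0100.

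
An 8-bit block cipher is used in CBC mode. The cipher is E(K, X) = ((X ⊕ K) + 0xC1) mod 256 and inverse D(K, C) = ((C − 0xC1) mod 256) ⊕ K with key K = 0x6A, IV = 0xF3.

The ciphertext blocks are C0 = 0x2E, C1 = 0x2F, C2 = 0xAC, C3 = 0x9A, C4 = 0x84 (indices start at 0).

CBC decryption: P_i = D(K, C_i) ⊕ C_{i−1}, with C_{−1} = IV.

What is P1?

P1 = 0x2A

P1: D(K, 0x2F) = 0x04; 0x04 ⊕ 0x2E = 0x2A.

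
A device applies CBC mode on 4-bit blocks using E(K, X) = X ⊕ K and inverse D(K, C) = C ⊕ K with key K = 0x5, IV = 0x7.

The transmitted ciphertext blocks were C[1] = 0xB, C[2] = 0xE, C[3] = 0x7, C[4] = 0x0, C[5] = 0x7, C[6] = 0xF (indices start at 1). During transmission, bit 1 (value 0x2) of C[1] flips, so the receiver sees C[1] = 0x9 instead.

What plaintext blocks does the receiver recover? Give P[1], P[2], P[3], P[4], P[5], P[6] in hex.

P[1] = 0xB, P[2] = 0x2, P[3] = 0xC, P[4] = 0x2, P[5] = 0x2, P[6] = 0xD

CBC decryption: P_i = D(K, C_i) ⊕ C_{i−1}, with C_{0} = IV.
Only C[1] changed, to 0x9. In CBC, a change in C_i garbles P_i and flips the same bit in P_{i+1}. Decrypting the received ciphertext:
P[1]: D(K, 0x9) = 0xC; 0xC ⊕ 0x7 = 0xB.
P[2]: D(K, 0xE) = 0xB; 0xB ⊕ 0x9 = 0x2.
P[3]: D(K, 0x7) = 0x2; 0x2 ⊕ 0xE = 0xC.
P[4]: D(K, 0x0) = 0x5; 0x5 ⊕ 0x7 = 0x2.
P[5]: D(K, 0x7) = 0x2; 0x2 ⊕ 0x0 = 0x2.
P[6]: D(K, 0xF) = 0xA; 0xA ⊕ 0x7 = 0xD.
Blocks that differ from the original plaintext: P[1], P[2].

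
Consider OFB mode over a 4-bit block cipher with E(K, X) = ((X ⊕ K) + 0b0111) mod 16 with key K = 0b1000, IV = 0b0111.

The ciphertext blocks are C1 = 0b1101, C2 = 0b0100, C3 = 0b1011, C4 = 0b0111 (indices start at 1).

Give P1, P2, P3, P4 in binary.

P1 = 0b1011, P2 = 0b0001, P3 = 0b1111, P4 = 0b0100

OFB decryption: S_i = E(K, S_{i−1}) with S_{0} = IV; P_i = C_i ⊕ S_i.
P1: S = E(K, 0b0111) = 0b0110; 0b1101 ⊕ 0b0110 = 0b1011.
P2: S = E(K, 0b0110) = 0b0101; 0b0100 ⊕ 0b0101 = 0b0001.
P3: S = E(K, 0b0101) = 0b0100; 0b1011 ⊕ 0b0100 = 0b1111.
P4: S = E(K, 0b0100) = 0b0011; 0b0111 ⊕ 0b0011 = 0b0100.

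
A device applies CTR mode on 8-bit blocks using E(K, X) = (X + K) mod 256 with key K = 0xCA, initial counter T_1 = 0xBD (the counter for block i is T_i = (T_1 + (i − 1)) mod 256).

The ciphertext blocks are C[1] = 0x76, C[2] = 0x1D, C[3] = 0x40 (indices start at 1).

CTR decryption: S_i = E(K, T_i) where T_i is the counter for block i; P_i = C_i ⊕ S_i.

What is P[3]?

P[3]: T = 0xBF, S = E(K, T) = 0x89; 0x40 ⊕ 0x89 = 0xC9.

P[3] = 0xC9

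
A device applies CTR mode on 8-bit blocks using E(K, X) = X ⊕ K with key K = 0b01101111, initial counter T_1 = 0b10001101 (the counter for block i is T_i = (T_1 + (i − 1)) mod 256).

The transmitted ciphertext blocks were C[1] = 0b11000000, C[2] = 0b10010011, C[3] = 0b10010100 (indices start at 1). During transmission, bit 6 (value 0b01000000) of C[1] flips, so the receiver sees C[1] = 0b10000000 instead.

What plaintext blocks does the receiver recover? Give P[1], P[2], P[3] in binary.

P[1] = 0b01100010, P[2] = 0b01110010, P[3] = 0b01110100

CTR decryption: S_i = E(K, T_i) where T_i is the counter for block i; P_i = C_i ⊕ S_i.
Only C[1] changed, to 0b10000000. In CTR, a change in C_i flips the same bit in P_i only; the keystream is unaffected. Decrypting the received ciphertext:
P[1]: T = 0b10001101, S = E(K, T) = 0b11100010; 0b10000000 ⊕ 0b11100010 = 0b01100010.
P[2]: T = 0b10001110, S = E(K, T) = 0b11100001; 0b10010011 ⊕ 0b11100001 = 0b01110010.
P[3]: T = 0b10001111, S = E(K, T) = 0b11100000; 0b10010100 ⊕ 0b11100000 = 0b01110100.
Blocks that differ from the original plaintext: P[1].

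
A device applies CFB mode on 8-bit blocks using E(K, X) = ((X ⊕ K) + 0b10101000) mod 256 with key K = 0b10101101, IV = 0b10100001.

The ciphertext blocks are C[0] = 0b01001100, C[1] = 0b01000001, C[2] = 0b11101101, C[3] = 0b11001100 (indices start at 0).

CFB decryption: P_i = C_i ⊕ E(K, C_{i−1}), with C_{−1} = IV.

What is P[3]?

P[3]: E(K, 0b11101101) = 0b11101000; 0b11001100 ⊕ 0b11101000 = 0b00100100.

P[3] = 0b00100100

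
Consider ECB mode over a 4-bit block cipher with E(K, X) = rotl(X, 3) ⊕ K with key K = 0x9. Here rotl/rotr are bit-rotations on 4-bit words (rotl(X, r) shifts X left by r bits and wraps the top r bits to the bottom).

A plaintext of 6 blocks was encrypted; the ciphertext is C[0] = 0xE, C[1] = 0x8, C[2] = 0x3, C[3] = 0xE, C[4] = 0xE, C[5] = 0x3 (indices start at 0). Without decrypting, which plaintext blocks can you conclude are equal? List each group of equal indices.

P[0] = P[3] = P[4]; P[2] = P[5]

ECB encrypts each block independently with the same key, so equal ciphertext blocks imply equal plaintext blocks.
C[0] = C[3] = C[4] = 0xE, so P[0] = P[3] = P[4].
C[2] = C[5] = 0x3, so P[2] = P[5].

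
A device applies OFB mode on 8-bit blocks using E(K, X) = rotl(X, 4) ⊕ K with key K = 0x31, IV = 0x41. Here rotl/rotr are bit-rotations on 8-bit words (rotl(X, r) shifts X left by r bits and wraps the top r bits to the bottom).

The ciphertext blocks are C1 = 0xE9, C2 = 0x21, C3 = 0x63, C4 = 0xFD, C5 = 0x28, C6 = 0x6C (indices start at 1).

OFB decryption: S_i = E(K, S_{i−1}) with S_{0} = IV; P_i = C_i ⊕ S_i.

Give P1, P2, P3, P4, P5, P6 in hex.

P1: S = E(K, 0x41) = 0x25; 0xE9 ⊕ 0x25 = 0xCC.
P2: S = E(K, 0x25) = 0x63; 0x21 ⊕ 0x63 = 0x42.
P3: S = E(K, 0x63) = 0x07; 0x63 ⊕ 0x07 = 0x64.
P4: S = E(K, 0x07) = 0x41; 0xFD ⊕ 0x41 = 0xBC.
P5: S = E(K, 0x41) = 0x25; 0x28 ⊕ 0x25 = 0x0D.
P6: S = E(K, 0x25) = 0x63; 0x6C ⊕ 0x63 = 0x0F.

P1 = 0xCC, P2 = 0x42, P3 = 0x64, P4 = 0xBC, P5 = 0x0D, P6 = 0x0F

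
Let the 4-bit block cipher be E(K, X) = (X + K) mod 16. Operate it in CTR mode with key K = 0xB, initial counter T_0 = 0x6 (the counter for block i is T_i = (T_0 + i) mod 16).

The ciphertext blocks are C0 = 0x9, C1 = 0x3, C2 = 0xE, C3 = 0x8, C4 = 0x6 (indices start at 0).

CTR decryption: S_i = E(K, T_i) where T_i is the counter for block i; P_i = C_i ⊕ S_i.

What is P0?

P0: T = 0x6, S = E(K, T) = 0x1; 0x9 ⊕ 0x1 = 0x8.

P0 = 0x8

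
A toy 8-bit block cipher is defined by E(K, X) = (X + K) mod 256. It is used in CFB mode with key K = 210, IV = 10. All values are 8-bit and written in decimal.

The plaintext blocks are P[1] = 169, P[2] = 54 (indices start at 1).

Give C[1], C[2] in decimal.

C[1] = 117, C[2] = 113

CFB encryption: C_i = P_i ⊕ E(K, C_{i−1}), with C_{0} = IV.
C[1]: E(K, 10) = 220; 169 ⊕ 220 = 117.
C[2]: E(K, 117) = 71; 54 ⊕ 71 = 113.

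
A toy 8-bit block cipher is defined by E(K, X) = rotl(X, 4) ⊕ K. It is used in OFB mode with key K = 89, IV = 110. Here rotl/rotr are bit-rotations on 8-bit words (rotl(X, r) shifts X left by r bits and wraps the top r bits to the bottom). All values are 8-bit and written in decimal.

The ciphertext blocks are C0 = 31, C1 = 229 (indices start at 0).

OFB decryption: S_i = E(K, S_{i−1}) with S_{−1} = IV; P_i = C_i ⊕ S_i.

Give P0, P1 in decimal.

P0: S = E(K, 110) = 191; 31 ⊕ 191 = 160.
P1: S = E(K, 191) = 162; 229 ⊕ 162 = 71.

P0 = 160, P1 = 71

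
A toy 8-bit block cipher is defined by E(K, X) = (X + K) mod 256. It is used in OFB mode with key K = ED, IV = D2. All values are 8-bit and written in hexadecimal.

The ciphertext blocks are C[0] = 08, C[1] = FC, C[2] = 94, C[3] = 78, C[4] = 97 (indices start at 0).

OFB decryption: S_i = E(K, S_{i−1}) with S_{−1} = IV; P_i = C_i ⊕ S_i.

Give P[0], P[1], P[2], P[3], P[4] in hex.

P[0] = B7, P[1] = 50, P[2] = 0D, P[3] = FE, P[4] = E4

P[0]: S = E(K, D2) = BF; 08 ⊕ BF = B7.
P[1]: S = E(K, BF) = AC; FC ⊕ AC = 50.
P[2]: S = E(K, AC) = 99; 94 ⊕ 99 = 0D.
P[3]: S = E(K, 99) = 86; 78 ⊕ 86 = FE.
P[4]: S = E(K, 86) = 73; 97 ⊕ 73 = E4.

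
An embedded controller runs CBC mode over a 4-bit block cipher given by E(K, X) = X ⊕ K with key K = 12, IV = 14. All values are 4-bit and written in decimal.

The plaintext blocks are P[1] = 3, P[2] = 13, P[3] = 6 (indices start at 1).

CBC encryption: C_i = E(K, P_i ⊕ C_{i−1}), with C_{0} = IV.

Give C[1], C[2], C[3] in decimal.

C[1] = 1, C[2] = 0, C[3] = 10

C[1]: P[1] ⊕ 14 = 13; E(K, 13) = 1.
C[2]: P[2] ⊕ 1 = 12; E(K, 12) = 0.
C[3]: P[3] ⊕ 0 = 6; E(K, 6) = 10.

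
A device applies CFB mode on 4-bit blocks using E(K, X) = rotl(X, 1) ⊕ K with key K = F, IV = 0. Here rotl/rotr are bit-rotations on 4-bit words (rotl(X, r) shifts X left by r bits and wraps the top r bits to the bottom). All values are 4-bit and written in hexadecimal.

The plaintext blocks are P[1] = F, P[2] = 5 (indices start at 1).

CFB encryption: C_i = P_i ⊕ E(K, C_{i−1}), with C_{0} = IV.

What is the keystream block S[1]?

C[1]: E(K, 0) = F; F ⊕ F = 0.
So S[1] = F.

F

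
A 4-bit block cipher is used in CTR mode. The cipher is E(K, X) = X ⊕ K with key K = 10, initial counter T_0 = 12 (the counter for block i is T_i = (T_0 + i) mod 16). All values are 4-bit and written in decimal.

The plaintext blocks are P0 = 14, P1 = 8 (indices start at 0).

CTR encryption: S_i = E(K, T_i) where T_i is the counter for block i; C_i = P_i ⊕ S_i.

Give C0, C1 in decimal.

C0: T = 12, S = E(K, T) = 6; 14 ⊕ 6 = 8.
C1: T = 13, S = E(K, T) = 7; 8 ⊕ 7 = 15.

C0 = 8, C1 = 15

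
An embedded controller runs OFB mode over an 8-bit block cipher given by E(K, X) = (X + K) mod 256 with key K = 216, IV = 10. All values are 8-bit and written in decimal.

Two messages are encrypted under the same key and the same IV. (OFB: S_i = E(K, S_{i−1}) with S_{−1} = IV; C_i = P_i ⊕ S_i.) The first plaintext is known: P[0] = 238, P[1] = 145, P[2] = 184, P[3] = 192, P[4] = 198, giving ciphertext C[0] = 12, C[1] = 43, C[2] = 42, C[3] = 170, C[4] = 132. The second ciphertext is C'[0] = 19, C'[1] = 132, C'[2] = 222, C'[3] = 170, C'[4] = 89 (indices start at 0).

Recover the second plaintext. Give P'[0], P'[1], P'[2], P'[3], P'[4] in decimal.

In OFB with a reused IV, both messages share the same keystream S_i, so C_i ⊕ C'_i = P_i ⊕ P'_i and thus P'_i = P_i ⊕ C_i ⊕ C'_i.
P'[0]: 238 ⊕ 12 ⊕ 19 = 241.
P'[1]: 145 ⊕ 43 ⊕ 132 = 62.
P'[2]: 184 ⊕ 42 ⊕ 222 = 76.
P'[3]: 192 ⊕ 170 ⊕ 170 = 192.
P'[4]: 198 ⊕ 132 ⊕ 89 = 27.

P'[0] = 241, P'[1] = 62, P'[2] = 76, P'[3] = 192, P'[4] = 27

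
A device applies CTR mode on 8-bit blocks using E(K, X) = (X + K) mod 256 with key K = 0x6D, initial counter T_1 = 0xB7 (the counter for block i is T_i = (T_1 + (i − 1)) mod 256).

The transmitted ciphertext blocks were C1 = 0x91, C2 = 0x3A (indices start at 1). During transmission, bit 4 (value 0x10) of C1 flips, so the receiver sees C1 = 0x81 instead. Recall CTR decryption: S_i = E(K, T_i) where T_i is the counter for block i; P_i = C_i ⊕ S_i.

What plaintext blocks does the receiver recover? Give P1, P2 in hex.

Only C1 changed, to 0x81. In CTR, a change in C_i flips the same bit in P_i only; the keystream is unaffected. Decrypting the received ciphertext:
P1: T = 0xB7, S = E(K, T) = 0x24; 0x81 ⊕ 0x24 = 0xA5.
P2: T = 0xB8, S = E(K, T) = 0x25; 0x3A ⊕ 0x25 = 0x1F.
Blocks that differ from the original plaintext: P1.

P1 = 0xA5, P2 = 0x1F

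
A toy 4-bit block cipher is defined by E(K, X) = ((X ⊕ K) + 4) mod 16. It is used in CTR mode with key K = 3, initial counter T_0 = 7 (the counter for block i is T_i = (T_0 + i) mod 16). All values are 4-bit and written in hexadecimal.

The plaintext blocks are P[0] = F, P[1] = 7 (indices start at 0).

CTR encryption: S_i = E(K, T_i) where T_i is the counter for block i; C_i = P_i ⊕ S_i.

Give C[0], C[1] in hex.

C[0] = 7, C[1] = 8

C[0]: T = 7, S = E(K, T) = 8; F ⊕ 8 = 7.
C[1]: T = 8, S = E(K, T) = F; 7 ⊕ F = 8.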